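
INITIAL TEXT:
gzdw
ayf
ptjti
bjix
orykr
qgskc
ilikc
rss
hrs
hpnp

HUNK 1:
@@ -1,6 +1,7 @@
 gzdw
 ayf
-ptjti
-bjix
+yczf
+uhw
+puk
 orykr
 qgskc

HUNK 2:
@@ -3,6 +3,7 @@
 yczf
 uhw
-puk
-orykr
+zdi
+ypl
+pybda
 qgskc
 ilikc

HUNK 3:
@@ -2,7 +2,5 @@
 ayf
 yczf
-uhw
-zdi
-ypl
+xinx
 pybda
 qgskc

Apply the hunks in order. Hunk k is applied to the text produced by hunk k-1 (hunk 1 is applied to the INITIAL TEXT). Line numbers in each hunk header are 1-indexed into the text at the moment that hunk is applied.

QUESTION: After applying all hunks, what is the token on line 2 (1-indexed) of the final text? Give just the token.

Answer: ayf

Derivation:
Hunk 1: at line 1 remove [ptjti,bjix] add [yczf,uhw,puk] -> 11 lines: gzdw ayf yczf uhw puk orykr qgskc ilikc rss hrs hpnp
Hunk 2: at line 3 remove [puk,orykr] add [zdi,ypl,pybda] -> 12 lines: gzdw ayf yczf uhw zdi ypl pybda qgskc ilikc rss hrs hpnp
Hunk 3: at line 2 remove [uhw,zdi,ypl] add [xinx] -> 10 lines: gzdw ayf yczf xinx pybda qgskc ilikc rss hrs hpnp
Final line 2: ayf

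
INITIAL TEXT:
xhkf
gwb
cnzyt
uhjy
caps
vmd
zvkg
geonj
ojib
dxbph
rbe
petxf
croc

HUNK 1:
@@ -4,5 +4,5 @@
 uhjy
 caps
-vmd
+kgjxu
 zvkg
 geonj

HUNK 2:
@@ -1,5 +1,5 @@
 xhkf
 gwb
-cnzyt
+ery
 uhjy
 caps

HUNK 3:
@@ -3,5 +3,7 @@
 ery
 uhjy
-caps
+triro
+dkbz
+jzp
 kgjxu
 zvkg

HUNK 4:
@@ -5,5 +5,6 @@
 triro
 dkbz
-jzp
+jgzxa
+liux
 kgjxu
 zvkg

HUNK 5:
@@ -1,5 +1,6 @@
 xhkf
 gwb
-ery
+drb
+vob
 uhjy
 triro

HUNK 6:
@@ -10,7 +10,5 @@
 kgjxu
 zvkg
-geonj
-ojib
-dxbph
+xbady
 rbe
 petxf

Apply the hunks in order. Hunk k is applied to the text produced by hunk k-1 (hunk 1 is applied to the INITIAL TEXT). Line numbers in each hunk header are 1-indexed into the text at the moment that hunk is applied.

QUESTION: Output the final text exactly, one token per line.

Answer: xhkf
gwb
drb
vob
uhjy
triro
dkbz
jgzxa
liux
kgjxu
zvkg
xbady
rbe
petxf
croc

Derivation:
Hunk 1: at line 4 remove [vmd] add [kgjxu] -> 13 lines: xhkf gwb cnzyt uhjy caps kgjxu zvkg geonj ojib dxbph rbe petxf croc
Hunk 2: at line 1 remove [cnzyt] add [ery] -> 13 lines: xhkf gwb ery uhjy caps kgjxu zvkg geonj ojib dxbph rbe petxf croc
Hunk 3: at line 3 remove [caps] add [triro,dkbz,jzp] -> 15 lines: xhkf gwb ery uhjy triro dkbz jzp kgjxu zvkg geonj ojib dxbph rbe petxf croc
Hunk 4: at line 5 remove [jzp] add [jgzxa,liux] -> 16 lines: xhkf gwb ery uhjy triro dkbz jgzxa liux kgjxu zvkg geonj ojib dxbph rbe petxf croc
Hunk 5: at line 1 remove [ery] add [drb,vob] -> 17 lines: xhkf gwb drb vob uhjy triro dkbz jgzxa liux kgjxu zvkg geonj ojib dxbph rbe petxf croc
Hunk 6: at line 10 remove [geonj,ojib,dxbph] add [xbady] -> 15 lines: xhkf gwb drb vob uhjy triro dkbz jgzxa liux kgjxu zvkg xbady rbe petxf croc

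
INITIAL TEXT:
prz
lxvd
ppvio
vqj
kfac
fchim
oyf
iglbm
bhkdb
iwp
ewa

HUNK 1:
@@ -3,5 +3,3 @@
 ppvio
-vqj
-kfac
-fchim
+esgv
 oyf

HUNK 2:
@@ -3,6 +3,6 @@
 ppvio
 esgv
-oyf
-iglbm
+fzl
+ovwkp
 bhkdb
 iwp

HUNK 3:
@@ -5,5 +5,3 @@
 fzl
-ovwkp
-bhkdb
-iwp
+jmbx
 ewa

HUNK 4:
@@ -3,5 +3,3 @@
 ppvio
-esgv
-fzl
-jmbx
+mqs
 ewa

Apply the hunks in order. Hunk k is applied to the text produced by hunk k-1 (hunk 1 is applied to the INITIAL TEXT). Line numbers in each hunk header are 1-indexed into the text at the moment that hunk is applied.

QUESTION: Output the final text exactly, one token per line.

Hunk 1: at line 3 remove [vqj,kfac,fchim] add [esgv] -> 9 lines: prz lxvd ppvio esgv oyf iglbm bhkdb iwp ewa
Hunk 2: at line 3 remove [oyf,iglbm] add [fzl,ovwkp] -> 9 lines: prz lxvd ppvio esgv fzl ovwkp bhkdb iwp ewa
Hunk 3: at line 5 remove [ovwkp,bhkdb,iwp] add [jmbx] -> 7 lines: prz lxvd ppvio esgv fzl jmbx ewa
Hunk 4: at line 3 remove [esgv,fzl,jmbx] add [mqs] -> 5 lines: prz lxvd ppvio mqs ewa

Answer: prz
lxvd
ppvio
mqs
ewa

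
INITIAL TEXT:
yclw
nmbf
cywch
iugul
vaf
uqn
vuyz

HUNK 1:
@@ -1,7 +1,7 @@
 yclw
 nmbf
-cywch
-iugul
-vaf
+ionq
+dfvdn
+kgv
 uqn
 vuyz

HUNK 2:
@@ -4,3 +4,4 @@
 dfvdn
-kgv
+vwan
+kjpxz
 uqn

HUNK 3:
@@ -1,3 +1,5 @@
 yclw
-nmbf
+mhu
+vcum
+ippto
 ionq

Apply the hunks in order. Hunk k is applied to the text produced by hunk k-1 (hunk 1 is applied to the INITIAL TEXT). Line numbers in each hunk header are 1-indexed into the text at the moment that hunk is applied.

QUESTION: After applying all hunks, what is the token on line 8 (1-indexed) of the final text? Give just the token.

Hunk 1: at line 1 remove [cywch,iugul,vaf] add [ionq,dfvdn,kgv] -> 7 lines: yclw nmbf ionq dfvdn kgv uqn vuyz
Hunk 2: at line 4 remove [kgv] add [vwan,kjpxz] -> 8 lines: yclw nmbf ionq dfvdn vwan kjpxz uqn vuyz
Hunk 3: at line 1 remove [nmbf] add [mhu,vcum,ippto] -> 10 lines: yclw mhu vcum ippto ionq dfvdn vwan kjpxz uqn vuyz
Final line 8: kjpxz

Answer: kjpxz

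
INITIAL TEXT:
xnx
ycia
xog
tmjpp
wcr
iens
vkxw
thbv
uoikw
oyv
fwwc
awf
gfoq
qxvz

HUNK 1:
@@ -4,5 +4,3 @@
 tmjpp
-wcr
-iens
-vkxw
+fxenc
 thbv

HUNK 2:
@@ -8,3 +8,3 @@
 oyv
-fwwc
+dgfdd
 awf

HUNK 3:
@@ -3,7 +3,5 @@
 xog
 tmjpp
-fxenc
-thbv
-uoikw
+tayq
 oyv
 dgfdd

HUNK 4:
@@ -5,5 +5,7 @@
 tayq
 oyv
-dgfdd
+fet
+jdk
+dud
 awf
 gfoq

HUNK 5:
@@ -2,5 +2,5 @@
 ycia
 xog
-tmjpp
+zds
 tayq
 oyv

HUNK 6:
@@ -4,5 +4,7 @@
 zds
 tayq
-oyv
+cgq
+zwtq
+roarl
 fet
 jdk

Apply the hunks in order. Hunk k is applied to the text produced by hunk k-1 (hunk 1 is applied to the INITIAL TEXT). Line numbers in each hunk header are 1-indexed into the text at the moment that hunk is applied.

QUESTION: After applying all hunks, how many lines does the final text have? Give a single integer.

Answer: 14

Derivation:
Hunk 1: at line 4 remove [wcr,iens,vkxw] add [fxenc] -> 12 lines: xnx ycia xog tmjpp fxenc thbv uoikw oyv fwwc awf gfoq qxvz
Hunk 2: at line 8 remove [fwwc] add [dgfdd] -> 12 lines: xnx ycia xog tmjpp fxenc thbv uoikw oyv dgfdd awf gfoq qxvz
Hunk 3: at line 3 remove [fxenc,thbv,uoikw] add [tayq] -> 10 lines: xnx ycia xog tmjpp tayq oyv dgfdd awf gfoq qxvz
Hunk 4: at line 5 remove [dgfdd] add [fet,jdk,dud] -> 12 lines: xnx ycia xog tmjpp tayq oyv fet jdk dud awf gfoq qxvz
Hunk 5: at line 2 remove [tmjpp] add [zds] -> 12 lines: xnx ycia xog zds tayq oyv fet jdk dud awf gfoq qxvz
Hunk 6: at line 4 remove [oyv] add [cgq,zwtq,roarl] -> 14 lines: xnx ycia xog zds tayq cgq zwtq roarl fet jdk dud awf gfoq qxvz
Final line count: 14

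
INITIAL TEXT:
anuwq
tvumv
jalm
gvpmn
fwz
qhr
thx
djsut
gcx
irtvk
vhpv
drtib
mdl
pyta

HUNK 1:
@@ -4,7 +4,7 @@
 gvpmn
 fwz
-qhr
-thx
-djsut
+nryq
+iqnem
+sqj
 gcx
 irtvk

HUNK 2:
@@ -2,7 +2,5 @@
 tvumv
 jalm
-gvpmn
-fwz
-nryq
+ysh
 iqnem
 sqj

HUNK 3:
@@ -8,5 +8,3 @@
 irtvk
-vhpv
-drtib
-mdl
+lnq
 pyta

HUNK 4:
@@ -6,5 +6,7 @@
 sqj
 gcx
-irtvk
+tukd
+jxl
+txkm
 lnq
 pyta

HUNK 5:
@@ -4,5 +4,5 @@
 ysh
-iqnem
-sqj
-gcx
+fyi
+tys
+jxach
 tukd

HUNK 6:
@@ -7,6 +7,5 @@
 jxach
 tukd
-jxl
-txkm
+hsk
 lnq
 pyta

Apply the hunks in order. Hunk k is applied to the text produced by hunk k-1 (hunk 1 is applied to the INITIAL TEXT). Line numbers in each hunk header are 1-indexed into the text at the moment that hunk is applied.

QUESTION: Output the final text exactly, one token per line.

Hunk 1: at line 4 remove [qhr,thx,djsut] add [nryq,iqnem,sqj] -> 14 lines: anuwq tvumv jalm gvpmn fwz nryq iqnem sqj gcx irtvk vhpv drtib mdl pyta
Hunk 2: at line 2 remove [gvpmn,fwz,nryq] add [ysh] -> 12 lines: anuwq tvumv jalm ysh iqnem sqj gcx irtvk vhpv drtib mdl pyta
Hunk 3: at line 8 remove [vhpv,drtib,mdl] add [lnq] -> 10 lines: anuwq tvumv jalm ysh iqnem sqj gcx irtvk lnq pyta
Hunk 4: at line 6 remove [irtvk] add [tukd,jxl,txkm] -> 12 lines: anuwq tvumv jalm ysh iqnem sqj gcx tukd jxl txkm lnq pyta
Hunk 5: at line 4 remove [iqnem,sqj,gcx] add [fyi,tys,jxach] -> 12 lines: anuwq tvumv jalm ysh fyi tys jxach tukd jxl txkm lnq pyta
Hunk 6: at line 7 remove [jxl,txkm] add [hsk] -> 11 lines: anuwq tvumv jalm ysh fyi tys jxach tukd hsk lnq pyta

Answer: anuwq
tvumv
jalm
ysh
fyi
tys
jxach
tukd
hsk
lnq
pyta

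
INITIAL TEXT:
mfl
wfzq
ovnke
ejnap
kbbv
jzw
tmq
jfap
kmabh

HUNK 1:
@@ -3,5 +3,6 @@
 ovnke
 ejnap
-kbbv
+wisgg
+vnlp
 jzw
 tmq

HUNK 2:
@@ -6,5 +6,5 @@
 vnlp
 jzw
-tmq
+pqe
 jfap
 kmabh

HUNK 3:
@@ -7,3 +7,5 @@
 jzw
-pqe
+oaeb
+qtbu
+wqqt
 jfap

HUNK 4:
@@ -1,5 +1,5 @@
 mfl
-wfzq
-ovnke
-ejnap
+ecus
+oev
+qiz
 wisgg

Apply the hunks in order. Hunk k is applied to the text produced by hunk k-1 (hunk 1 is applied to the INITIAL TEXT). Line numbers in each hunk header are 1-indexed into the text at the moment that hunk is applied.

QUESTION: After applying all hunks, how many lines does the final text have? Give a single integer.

Hunk 1: at line 3 remove [kbbv] add [wisgg,vnlp] -> 10 lines: mfl wfzq ovnke ejnap wisgg vnlp jzw tmq jfap kmabh
Hunk 2: at line 6 remove [tmq] add [pqe] -> 10 lines: mfl wfzq ovnke ejnap wisgg vnlp jzw pqe jfap kmabh
Hunk 3: at line 7 remove [pqe] add [oaeb,qtbu,wqqt] -> 12 lines: mfl wfzq ovnke ejnap wisgg vnlp jzw oaeb qtbu wqqt jfap kmabh
Hunk 4: at line 1 remove [wfzq,ovnke,ejnap] add [ecus,oev,qiz] -> 12 lines: mfl ecus oev qiz wisgg vnlp jzw oaeb qtbu wqqt jfap kmabh
Final line count: 12

Answer: 12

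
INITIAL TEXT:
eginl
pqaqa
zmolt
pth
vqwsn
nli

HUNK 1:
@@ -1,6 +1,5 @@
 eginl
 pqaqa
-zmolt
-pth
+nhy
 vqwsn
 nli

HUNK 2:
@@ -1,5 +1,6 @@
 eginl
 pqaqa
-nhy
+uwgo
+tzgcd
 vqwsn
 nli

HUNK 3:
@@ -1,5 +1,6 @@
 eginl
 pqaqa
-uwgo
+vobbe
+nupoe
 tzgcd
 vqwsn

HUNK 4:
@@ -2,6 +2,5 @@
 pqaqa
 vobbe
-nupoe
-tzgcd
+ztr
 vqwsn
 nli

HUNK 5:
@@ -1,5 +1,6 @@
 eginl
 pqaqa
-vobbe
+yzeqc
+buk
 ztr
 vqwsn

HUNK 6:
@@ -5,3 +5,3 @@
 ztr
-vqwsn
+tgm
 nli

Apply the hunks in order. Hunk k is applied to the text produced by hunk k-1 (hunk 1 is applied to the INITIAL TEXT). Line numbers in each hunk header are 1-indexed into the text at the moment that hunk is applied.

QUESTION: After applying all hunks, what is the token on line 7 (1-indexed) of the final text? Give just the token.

Hunk 1: at line 1 remove [zmolt,pth] add [nhy] -> 5 lines: eginl pqaqa nhy vqwsn nli
Hunk 2: at line 1 remove [nhy] add [uwgo,tzgcd] -> 6 lines: eginl pqaqa uwgo tzgcd vqwsn nli
Hunk 3: at line 1 remove [uwgo] add [vobbe,nupoe] -> 7 lines: eginl pqaqa vobbe nupoe tzgcd vqwsn nli
Hunk 4: at line 2 remove [nupoe,tzgcd] add [ztr] -> 6 lines: eginl pqaqa vobbe ztr vqwsn nli
Hunk 5: at line 1 remove [vobbe] add [yzeqc,buk] -> 7 lines: eginl pqaqa yzeqc buk ztr vqwsn nli
Hunk 6: at line 5 remove [vqwsn] add [tgm] -> 7 lines: eginl pqaqa yzeqc buk ztr tgm nli
Final line 7: nli

Answer: nli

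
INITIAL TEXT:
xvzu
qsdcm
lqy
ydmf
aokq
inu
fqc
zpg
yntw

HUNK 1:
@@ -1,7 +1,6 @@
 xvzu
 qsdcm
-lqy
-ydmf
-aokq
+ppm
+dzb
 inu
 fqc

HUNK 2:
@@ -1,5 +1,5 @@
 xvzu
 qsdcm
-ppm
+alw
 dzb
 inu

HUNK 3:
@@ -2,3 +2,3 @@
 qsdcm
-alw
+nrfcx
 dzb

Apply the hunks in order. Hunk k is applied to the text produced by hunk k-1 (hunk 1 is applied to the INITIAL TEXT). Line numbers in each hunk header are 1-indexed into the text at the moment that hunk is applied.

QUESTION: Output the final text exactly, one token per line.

Answer: xvzu
qsdcm
nrfcx
dzb
inu
fqc
zpg
yntw

Derivation:
Hunk 1: at line 1 remove [lqy,ydmf,aokq] add [ppm,dzb] -> 8 lines: xvzu qsdcm ppm dzb inu fqc zpg yntw
Hunk 2: at line 1 remove [ppm] add [alw] -> 8 lines: xvzu qsdcm alw dzb inu fqc zpg yntw
Hunk 3: at line 2 remove [alw] add [nrfcx] -> 8 lines: xvzu qsdcm nrfcx dzb inu fqc zpg yntw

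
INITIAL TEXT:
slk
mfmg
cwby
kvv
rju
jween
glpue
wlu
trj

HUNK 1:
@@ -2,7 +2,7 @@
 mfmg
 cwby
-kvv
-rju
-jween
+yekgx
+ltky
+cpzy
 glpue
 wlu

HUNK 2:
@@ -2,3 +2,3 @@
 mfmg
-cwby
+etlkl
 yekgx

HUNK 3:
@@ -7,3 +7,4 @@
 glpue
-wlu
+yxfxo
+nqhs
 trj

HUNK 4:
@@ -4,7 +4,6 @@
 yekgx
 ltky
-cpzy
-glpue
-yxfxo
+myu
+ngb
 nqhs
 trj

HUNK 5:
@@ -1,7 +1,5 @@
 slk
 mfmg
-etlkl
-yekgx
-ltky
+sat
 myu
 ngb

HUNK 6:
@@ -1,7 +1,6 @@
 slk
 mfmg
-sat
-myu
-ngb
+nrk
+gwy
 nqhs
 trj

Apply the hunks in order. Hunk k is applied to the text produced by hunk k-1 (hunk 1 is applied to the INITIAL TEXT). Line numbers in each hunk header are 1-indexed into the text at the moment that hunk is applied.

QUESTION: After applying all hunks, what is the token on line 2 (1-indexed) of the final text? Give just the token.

Answer: mfmg

Derivation:
Hunk 1: at line 2 remove [kvv,rju,jween] add [yekgx,ltky,cpzy] -> 9 lines: slk mfmg cwby yekgx ltky cpzy glpue wlu trj
Hunk 2: at line 2 remove [cwby] add [etlkl] -> 9 lines: slk mfmg etlkl yekgx ltky cpzy glpue wlu trj
Hunk 3: at line 7 remove [wlu] add [yxfxo,nqhs] -> 10 lines: slk mfmg etlkl yekgx ltky cpzy glpue yxfxo nqhs trj
Hunk 4: at line 4 remove [cpzy,glpue,yxfxo] add [myu,ngb] -> 9 lines: slk mfmg etlkl yekgx ltky myu ngb nqhs trj
Hunk 5: at line 1 remove [etlkl,yekgx,ltky] add [sat] -> 7 lines: slk mfmg sat myu ngb nqhs trj
Hunk 6: at line 1 remove [sat,myu,ngb] add [nrk,gwy] -> 6 lines: slk mfmg nrk gwy nqhs trj
Final line 2: mfmg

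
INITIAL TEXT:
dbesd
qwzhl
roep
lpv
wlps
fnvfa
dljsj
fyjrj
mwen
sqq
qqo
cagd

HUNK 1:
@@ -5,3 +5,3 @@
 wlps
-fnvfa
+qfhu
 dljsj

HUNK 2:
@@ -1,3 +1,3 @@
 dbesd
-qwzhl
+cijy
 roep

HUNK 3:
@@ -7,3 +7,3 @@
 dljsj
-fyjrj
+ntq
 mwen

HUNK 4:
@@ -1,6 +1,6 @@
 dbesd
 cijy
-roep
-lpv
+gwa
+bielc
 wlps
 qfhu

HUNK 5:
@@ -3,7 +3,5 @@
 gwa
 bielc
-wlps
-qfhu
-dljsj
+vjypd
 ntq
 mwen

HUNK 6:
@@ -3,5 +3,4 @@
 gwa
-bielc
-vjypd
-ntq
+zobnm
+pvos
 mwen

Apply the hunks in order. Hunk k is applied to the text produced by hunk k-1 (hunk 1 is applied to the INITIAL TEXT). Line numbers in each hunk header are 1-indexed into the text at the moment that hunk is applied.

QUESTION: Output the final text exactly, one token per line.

Answer: dbesd
cijy
gwa
zobnm
pvos
mwen
sqq
qqo
cagd

Derivation:
Hunk 1: at line 5 remove [fnvfa] add [qfhu] -> 12 lines: dbesd qwzhl roep lpv wlps qfhu dljsj fyjrj mwen sqq qqo cagd
Hunk 2: at line 1 remove [qwzhl] add [cijy] -> 12 lines: dbesd cijy roep lpv wlps qfhu dljsj fyjrj mwen sqq qqo cagd
Hunk 3: at line 7 remove [fyjrj] add [ntq] -> 12 lines: dbesd cijy roep lpv wlps qfhu dljsj ntq mwen sqq qqo cagd
Hunk 4: at line 1 remove [roep,lpv] add [gwa,bielc] -> 12 lines: dbesd cijy gwa bielc wlps qfhu dljsj ntq mwen sqq qqo cagd
Hunk 5: at line 3 remove [wlps,qfhu,dljsj] add [vjypd] -> 10 lines: dbesd cijy gwa bielc vjypd ntq mwen sqq qqo cagd
Hunk 6: at line 3 remove [bielc,vjypd,ntq] add [zobnm,pvos] -> 9 lines: dbesd cijy gwa zobnm pvos mwen sqq qqo cagd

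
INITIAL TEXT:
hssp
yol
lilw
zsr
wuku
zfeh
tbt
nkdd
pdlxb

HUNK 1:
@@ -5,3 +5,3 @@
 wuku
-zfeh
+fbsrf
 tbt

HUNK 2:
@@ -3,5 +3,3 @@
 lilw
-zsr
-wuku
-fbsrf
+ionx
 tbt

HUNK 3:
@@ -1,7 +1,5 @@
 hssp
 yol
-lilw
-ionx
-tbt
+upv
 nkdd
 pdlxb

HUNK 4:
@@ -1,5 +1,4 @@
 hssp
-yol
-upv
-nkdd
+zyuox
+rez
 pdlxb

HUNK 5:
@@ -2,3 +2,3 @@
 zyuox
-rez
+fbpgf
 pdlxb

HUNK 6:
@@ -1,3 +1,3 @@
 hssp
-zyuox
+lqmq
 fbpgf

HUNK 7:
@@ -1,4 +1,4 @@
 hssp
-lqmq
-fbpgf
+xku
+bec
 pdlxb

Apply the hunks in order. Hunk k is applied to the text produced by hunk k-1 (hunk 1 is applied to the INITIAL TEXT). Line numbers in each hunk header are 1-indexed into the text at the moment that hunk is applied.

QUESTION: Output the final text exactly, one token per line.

Hunk 1: at line 5 remove [zfeh] add [fbsrf] -> 9 lines: hssp yol lilw zsr wuku fbsrf tbt nkdd pdlxb
Hunk 2: at line 3 remove [zsr,wuku,fbsrf] add [ionx] -> 7 lines: hssp yol lilw ionx tbt nkdd pdlxb
Hunk 3: at line 1 remove [lilw,ionx,tbt] add [upv] -> 5 lines: hssp yol upv nkdd pdlxb
Hunk 4: at line 1 remove [yol,upv,nkdd] add [zyuox,rez] -> 4 lines: hssp zyuox rez pdlxb
Hunk 5: at line 2 remove [rez] add [fbpgf] -> 4 lines: hssp zyuox fbpgf pdlxb
Hunk 6: at line 1 remove [zyuox] add [lqmq] -> 4 lines: hssp lqmq fbpgf pdlxb
Hunk 7: at line 1 remove [lqmq,fbpgf] add [xku,bec] -> 4 lines: hssp xku bec pdlxb

Answer: hssp
xku
bec
pdlxb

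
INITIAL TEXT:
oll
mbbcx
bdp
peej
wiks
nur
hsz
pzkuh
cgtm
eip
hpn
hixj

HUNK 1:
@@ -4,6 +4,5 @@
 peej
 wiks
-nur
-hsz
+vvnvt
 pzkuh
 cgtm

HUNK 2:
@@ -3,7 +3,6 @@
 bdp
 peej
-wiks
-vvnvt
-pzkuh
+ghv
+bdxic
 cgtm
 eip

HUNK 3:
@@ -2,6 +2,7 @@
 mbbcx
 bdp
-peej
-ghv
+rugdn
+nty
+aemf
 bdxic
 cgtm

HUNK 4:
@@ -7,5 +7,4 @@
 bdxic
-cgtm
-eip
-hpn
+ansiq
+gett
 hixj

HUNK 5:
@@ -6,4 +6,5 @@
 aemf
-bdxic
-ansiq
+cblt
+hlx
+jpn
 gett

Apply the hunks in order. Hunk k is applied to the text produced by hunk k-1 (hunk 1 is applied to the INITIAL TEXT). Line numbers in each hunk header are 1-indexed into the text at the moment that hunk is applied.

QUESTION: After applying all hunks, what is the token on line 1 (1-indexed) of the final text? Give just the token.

Hunk 1: at line 4 remove [nur,hsz] add [vvnvt] -> 11 lines: oll mbbcx bdp peej wiks vvnvt pzkuh cgtm eip hpn hixj
Hunk 2: at line 3 remove [wiks,vvnvt,pzkuh] add [ghv,bdxic] -> 10 lines: oll mbbcx bdp peej ghv bdxic cgtm eip hpn hixj
Hunk 3: at line 2 remove [peej,ghv] add [rugdn,nty,aemf] -> 11 lines: oll mbbcx bdp rugdn nty aemf bdxic cgtm eip hpn hixj
Hunk 4: at line 7 remove [cgtm,eip,hpn] add [ansiq,gett] -> 10 lines: oll mbbcx bdp rugdn nty aemf bdxic ansiq gett hixj
Hunk 5: at line 6 remove [bdxic,ansiq] add [cblt,hlx,jpn] -> 11 lines: oll mbbcx bdp rugdn nty aemf cblt hlx jpn gett hixj
Final line 1: oll

Answer: oll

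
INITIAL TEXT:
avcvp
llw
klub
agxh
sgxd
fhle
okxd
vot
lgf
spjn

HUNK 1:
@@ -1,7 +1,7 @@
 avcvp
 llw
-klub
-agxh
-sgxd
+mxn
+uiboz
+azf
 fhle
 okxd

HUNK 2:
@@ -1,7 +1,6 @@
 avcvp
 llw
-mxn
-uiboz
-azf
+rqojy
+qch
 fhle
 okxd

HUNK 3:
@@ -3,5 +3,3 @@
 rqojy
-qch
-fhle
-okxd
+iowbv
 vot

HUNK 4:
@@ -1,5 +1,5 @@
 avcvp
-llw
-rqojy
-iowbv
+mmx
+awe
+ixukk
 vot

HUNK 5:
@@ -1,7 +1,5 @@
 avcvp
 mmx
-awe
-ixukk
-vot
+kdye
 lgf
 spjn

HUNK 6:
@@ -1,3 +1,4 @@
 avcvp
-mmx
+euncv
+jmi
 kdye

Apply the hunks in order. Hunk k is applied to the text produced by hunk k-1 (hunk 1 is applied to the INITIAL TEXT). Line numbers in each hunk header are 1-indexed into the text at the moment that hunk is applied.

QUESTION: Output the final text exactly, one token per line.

Hunk 1: at line 1 remove [klub,agxh,sgxd] add [mxn,uiboz,azf] -> 10 lines: avcvp llw mxn uiboz azf fhle okxd vot lgf spjn
Hunk 2: at line 1 remove [mxn,uiboz,azf] add [rqojy,qch] -> 9 lines: avcvp llw rqojy qch fhle okxd vot lgf spjn
Hunk 3: at line 3 remove [qch,fhle,okxd] add [iowbv] -> 7 lines: avcvp llw rqojy iowbv vot lgf spjn
Hunk 4: at line 1 remove [llw,rqojy,iowbv] add [mmx,awe,ixukk] -> 7 lines: avcvp mmx awe ixukk vot lgf spjn
Hunk 5: at line 1 remove [awe,ixukk,vot] add [kdye] -> 5 lines: avcvp mmx kdye lgf spjn
Hunk 6: at line 1 remove [mmx] add [euncv,jmi] -> 6 lines: avcvp euncv jmi kdye lgf spjn

Answer: avcvp
euncv
jmi
kdye
lgf
spjn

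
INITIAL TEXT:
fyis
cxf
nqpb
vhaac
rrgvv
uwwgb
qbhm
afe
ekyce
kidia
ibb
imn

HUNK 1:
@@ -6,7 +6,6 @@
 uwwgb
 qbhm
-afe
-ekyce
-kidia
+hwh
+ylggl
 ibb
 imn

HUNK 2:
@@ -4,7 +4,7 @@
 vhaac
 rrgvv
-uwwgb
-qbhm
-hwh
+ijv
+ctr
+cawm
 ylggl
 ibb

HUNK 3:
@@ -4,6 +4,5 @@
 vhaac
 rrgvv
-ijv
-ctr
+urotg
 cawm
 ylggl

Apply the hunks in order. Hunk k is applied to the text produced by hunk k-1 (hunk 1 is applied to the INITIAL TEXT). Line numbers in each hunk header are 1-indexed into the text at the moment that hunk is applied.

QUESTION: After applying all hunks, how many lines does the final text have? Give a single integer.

Answer: 10

Derivation:
Hunk 1: at line 6 remove [afe,ekyce,kidia] add [hwh,ylggl] -> 11 lines: fyis cxf nqpb vhaac rrgvv uwwgb qbhm hwh ylggl ibb imn
Hunk 2: at line 4 remove [uwwgb,qbhm,hwh] add [ijv,ctr,cawm] -> 11 lines: fyis cxf nqpb vhaac rrgvv ijv ctr cawm ylggl ibb imn
Hunk 3: at line 4 remove [ijv,ctr] add [urotg] -> 10 lines: fyis cxf nqpb vhaac rrgvv urotg cawm ylggl ibb imn
Final line count: 10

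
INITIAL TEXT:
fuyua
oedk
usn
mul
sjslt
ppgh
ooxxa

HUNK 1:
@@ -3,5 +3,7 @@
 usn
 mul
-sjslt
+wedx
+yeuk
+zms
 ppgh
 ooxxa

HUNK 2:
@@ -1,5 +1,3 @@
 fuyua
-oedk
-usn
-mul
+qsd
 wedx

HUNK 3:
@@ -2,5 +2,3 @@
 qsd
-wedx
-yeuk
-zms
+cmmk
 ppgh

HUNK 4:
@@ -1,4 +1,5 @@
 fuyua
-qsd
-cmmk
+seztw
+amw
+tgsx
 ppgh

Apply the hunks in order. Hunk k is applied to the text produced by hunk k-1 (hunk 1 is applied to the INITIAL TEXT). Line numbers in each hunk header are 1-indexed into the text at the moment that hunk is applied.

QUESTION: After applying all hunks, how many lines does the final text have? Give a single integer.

Hunk 1: at line 3 remove [sjslt] add [wedx,yeuk,zms] -> 9 lines: fuyua oedk usn mul wedx yeuk zms ppgh ooxxa
Hunk 2: at line 1 remove [oedk,usn,mul] add [qsd] -> 7 lines: fuyua qsd wedx yeuk zms ppgh ooxxa
Hunk 3: at line 2 remove [wedx,yeuk,zms] add [cmmk] -> 5 lines: fuyua qsd cmmk ppgh ooxxa
Hunk 4: at line 1 remove [qsd,cmmk] add [seztw,amw,tgsx] -> 6 lines: fuyua seztw amw tgsx ppgh ooxxa
Final line count: 6

Answer: 6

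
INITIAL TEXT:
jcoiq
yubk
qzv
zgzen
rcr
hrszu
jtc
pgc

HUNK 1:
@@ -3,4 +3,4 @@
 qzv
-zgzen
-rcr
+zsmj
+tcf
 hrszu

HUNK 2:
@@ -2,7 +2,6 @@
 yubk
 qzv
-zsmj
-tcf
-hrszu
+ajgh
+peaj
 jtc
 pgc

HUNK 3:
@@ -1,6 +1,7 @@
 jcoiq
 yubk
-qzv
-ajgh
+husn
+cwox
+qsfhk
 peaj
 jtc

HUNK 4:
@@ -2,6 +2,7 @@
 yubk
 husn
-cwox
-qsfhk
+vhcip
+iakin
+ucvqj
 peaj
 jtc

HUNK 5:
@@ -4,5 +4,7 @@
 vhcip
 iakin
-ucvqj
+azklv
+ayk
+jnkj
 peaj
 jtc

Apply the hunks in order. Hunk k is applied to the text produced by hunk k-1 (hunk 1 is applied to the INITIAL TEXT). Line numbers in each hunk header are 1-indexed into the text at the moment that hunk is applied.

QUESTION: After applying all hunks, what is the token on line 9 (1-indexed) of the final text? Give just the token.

Hunk 1: at line 3 remove [zgzen,rcr] add [zsmj,tcf] -> 8 lines: jcoiq yubk qzv zsmj tcf hrszu jtc pgc
Hunk 2: at line 2 remove [zsmj,tcf,hrszu] add [ajgh,peaj] -> 7 lines: jcoiq yubk qzv ajgh peaj jtc pgc
Hunk 3: at line 1 remove [qzv,ajgh] add [husn,cwox,qsfhk] -> 8 lines: jcoiq yubk husn cwox qsfhk peaj jtc pgc
Hunk 4: at line 2 remove [cwox,qsfhk] add [vhcip,iakin,ucvqj] -> 9 lines: jcoiq yubk husn vhcip iakin ucvqj peaj jtc pgc
Hunk 5: at line 4 remove [ucvqj] add [azklv,ayk,jnkj] -> 11 lines: jcoiq yubk husn vhcip iakin azklv ayk jnkj peaj jtc pgc
Final line 9: peaj

Answer: peaj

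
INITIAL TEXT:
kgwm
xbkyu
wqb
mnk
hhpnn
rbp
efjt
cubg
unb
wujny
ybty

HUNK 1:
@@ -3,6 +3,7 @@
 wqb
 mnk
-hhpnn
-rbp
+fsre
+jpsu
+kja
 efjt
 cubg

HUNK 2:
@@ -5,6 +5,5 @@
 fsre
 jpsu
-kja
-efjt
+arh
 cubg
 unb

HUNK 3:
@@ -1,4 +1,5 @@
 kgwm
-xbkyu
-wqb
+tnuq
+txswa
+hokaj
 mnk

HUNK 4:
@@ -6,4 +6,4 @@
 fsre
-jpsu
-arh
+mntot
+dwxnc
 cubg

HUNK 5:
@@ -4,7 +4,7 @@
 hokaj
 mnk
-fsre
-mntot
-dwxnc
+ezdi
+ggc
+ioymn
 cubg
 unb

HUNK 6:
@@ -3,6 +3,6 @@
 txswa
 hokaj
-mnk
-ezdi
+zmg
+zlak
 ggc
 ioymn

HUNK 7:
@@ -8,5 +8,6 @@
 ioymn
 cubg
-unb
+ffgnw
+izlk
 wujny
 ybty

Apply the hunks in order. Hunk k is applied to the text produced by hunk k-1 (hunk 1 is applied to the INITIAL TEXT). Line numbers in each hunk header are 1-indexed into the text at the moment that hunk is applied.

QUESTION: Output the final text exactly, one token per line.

Hunk 1: at line 3 remove [hhpnn,rbp] add [fsre,jpsu,kja] -> 12 lines: kgwm xbkyu wqb mnk fsre jpsu kja efjt cubg unb wujny ybty
Hunk 2: at line 5 remove [kja,efjt] add [arh] -> 11 lines: kgwm xbkyu wqb mnk fsre jpsu arh cubg unb wujny ybty
Hunk 3: at line 1 remove [xbkyu,wqb] add [tnuq,txswa,hokaj] -> 12 lines: kgwm tnuq txswa hokaj mnk fsre jpsu arh cubg unb wujny ybty
Hunk 4: at line 6 remove [jpsu,arh] add [mntot,dwxnc] -> 12 lines: kgwm tnuq txswa hokaj mnk fsre mntot dwxnc cubg unb wujny ybty
Hunk 5: at line 4 remove [fsre,mntot,dwxnc] add [ezdi,ggc,ioymn] -> 12 lines: kgwm tnuq txswa hokaj mnk ezdi ggc ioymn cubg unb wujny ybty
Hunk 6: at line 3 remove [mnk,ezdi] add [zmg,zlak] -> 12 lines: kgwm tnuq txswa hokaj zmg zlak ggc ioymn cubg unb wujny ybty
Hunk 7: at line 8 remove [unb] add [ffgnw,izlk] -> 13 lines: kgwm tnuq txswa hokaj zmg zlak ggc ioymn cubg ffgnw izlk wujny ybty

Answer: kgwm
tnuq
txswa
hokaj
zmg
zlak
ggc
ioymn
cubg
ffgnw
izlk
wujny
ybty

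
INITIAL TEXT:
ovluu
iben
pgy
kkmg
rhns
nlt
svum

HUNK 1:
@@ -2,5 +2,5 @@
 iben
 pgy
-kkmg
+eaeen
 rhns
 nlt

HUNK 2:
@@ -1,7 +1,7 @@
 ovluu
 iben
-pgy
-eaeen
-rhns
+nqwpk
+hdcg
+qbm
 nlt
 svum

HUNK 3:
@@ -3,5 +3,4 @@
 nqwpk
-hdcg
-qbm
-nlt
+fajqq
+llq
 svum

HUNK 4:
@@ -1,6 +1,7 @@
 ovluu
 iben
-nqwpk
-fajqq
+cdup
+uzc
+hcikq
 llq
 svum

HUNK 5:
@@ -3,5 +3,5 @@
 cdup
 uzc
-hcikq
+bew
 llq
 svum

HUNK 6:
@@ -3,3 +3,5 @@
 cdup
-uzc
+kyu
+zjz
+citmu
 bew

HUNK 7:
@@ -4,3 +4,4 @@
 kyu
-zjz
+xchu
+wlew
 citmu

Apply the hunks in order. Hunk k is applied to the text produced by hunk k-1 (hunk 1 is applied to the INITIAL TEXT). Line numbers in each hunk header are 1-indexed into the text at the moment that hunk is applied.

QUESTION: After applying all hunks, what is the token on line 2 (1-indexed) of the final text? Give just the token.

Hunk 1: at line 2 remove [kkmg] add [eaeen] -> 7 lines: ovluu iben pgy eaeen rhns nlt svum
Hunk 2: at line 1 remove [pgy,eaeen,rhns] add [nqwpk,hdcg,qbm] -> 7 lines: ovluu iben nqwpk hdcg qbm nlt svum
Hunk 3: at line 3 remove [hdcg,qbm,nlt] add [fajqq,llq] -> 6 lines: ovluu iben nqwpk fajqq llq svum
Hunk 4: at line 1 remove [nqwpk,fajqq] add [cdup,uzc,hcikq] -> 7 lines: ovluu iben cdup uzc hcikq llq svum
Hunk 5: at line 3 remove [hcikq] add [bew] -> 7 lines: ovluu iben cdup uzc bew llq svum
Hunk 6: at line 3 remove [uzc] add [kyu,zjz,citmu] -> 9 lines: ovluu iben cdup kyu zjz citmu bew llq svum
Hunk 7: at line 4 remove [zjz] add [xchu,wlew] -> 10 lines: ovluu iben cdup kyu xchu wlew citmu bew llq svum
Final line 2: iben

Answer: iben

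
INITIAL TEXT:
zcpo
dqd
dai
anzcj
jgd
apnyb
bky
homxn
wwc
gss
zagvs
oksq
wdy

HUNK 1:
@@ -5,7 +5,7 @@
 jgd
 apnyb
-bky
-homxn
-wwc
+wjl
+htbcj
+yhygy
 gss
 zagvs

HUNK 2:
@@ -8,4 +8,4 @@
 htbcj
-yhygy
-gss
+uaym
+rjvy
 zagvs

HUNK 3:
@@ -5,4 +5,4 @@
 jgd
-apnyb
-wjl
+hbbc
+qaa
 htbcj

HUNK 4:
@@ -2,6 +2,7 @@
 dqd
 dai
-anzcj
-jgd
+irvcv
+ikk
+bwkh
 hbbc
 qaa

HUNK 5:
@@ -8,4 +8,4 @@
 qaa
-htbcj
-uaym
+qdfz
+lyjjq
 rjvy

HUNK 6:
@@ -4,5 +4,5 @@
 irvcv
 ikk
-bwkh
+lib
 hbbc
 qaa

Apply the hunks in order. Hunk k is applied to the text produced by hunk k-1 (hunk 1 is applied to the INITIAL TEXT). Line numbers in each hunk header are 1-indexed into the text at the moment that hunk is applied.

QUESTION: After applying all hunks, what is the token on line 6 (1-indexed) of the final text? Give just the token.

Answer: lib

Derivation:
Hunk 1: at line 5 remove [bky,homxn,wwc] add [wjl,htbcj,yhygy] -> 13 lines: zcpo dqd dai anzcj jgd apnyb wjl htbcj yhygy gss zagvs oksq wdy
Hunk 2: at line 8 remove [yhygy,gss] add [uaym,rjvy] -> 13 lines: zcpo dqd dai anzcj jgd apnyb wjl htbcj uaym rjvy zagvs oksq wdy
Hunk 3: at line 5 remove [apnyb,wjl] add [hbbc,qaa] -> 13 lines: zcpo dqd dai anzcj jgd hbbc qaa htbcj uaym rjvy zagvs oksq wdy
Hunk 4: at line 2 remove [anzcj,jgd] add [irvcv,ikk,bwkh] -> 14 lines: zcpo dqd dai irvcv ikk bwkh hbbc qaa htbcj uaym rjvy zagvs oksq wdy
Hunk 5: at line 8 remove [htbcj,uaym] add [qdfz,lyjjq] -> 14 lines: zcpo dqd dai irvcv ikk bwkh hbbc qaa qdfz lyjjq rjvy zagvs oksq wdy
Hunk 6: at line 4 remove [bwkh] add [lib] -> 14 lines: zcpo dqd dai irvcv ikk lib hbbc qaa qdfz lyjjq rjvy zagvs oksq wdy
Final line 6: lib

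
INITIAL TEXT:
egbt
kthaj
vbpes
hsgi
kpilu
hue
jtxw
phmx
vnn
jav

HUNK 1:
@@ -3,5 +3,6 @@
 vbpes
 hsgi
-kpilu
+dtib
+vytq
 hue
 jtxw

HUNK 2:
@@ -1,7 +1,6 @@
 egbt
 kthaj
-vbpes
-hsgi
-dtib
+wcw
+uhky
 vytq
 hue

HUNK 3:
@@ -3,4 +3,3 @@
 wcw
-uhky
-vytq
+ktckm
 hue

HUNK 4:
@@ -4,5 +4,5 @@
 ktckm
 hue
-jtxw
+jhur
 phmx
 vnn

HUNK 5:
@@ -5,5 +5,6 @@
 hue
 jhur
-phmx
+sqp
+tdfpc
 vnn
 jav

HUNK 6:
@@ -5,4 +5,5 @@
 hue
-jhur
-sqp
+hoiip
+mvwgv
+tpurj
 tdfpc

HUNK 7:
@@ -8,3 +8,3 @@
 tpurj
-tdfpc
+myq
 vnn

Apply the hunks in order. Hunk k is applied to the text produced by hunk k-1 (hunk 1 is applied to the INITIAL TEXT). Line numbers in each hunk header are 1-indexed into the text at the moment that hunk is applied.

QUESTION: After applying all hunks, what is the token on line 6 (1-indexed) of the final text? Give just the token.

Answer: hoiip

Derivation:
Hunk 1: at line 3 remove [kpilu] add [dtib,vytq] -> 11 lines: egbt kthaj vbpes hsgi dtib vytq hue jtxw phmx vnn jav
Hunk 2: at line 1 remove [vbpes,hsgi,dtib] add [wcw,uhky] -> 10 lines: egbt kthaj wcw uhky vytq hue jtxw phmx vnn jav
Hunk 3: at line 3 remove [uhky,vytq] add [ktckm] -> 9 lines: egbt kthaj wcw ktckm hue jtxw phmx vnn jav
Hunk 4: at line 4 remove [jtxw] add [jhur] -> 9 lines: egbt kthaj wcw ktckm hue jhur phmx vnn jav
Hunk 5: at line 5 remove [phmx] add [sqp,tdfpc] -> 10 lines: egbt kthaj wcw ktckm hue jhur sqp tdfpc vnn jav
Hunk 6: at line 5 remove [jhur,sqp] add [hoiip,mvwgv,tpurj] -> 11 lines: egbt kthaj wcw ktckm hue hoiip mvwgv tpurj tdfpc vnn jav
Hunk 7: at line 8 remove [tdfpc] add [myq] -> 11 lines: egbt kthaj wcw ktckm hue hoiip mvwgv tpurj myq vnn jav
Final line 6: hoiip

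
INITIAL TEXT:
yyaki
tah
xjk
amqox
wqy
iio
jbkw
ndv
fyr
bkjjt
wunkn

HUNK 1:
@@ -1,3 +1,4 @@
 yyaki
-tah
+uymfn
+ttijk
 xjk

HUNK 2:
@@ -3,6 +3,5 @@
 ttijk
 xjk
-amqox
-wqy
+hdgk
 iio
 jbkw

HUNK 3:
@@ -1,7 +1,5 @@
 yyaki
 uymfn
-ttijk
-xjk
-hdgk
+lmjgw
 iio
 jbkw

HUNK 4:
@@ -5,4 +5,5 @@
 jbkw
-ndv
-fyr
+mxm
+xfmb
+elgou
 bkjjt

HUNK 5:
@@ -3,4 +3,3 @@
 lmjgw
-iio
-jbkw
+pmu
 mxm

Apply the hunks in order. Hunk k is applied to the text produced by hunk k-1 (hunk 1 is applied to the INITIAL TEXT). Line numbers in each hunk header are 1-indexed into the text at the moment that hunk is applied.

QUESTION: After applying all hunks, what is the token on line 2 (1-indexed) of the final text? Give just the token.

Hunk 1: at line 1 remove [tah] add [uymfn,ttijk] -> 12 lines: yyaki uymfn ttijk xjk amqox wqy iio jbkw ndv fyr bkjjt wunkn
Hunk 2: at line 3 remove [amqox,wqy] add [hdgk] -> 11 lines: yyaki uymfn ttijk xjk hdgk iio jbkw ndv fyr bkjjt wunkn
Hunk 3: at line 1 remove [ttijk,xjk,hdgk] add [lmjgw] -> 9 lines: yyaki uymfn lmjgw iio jbkw ndv fyr bkjjt wunkn
Hunk 4: at line 5 remove [ndv,fyr] add [mxm,xfmb,elgou] -> 10 lines: yyaki uymfn lmjgw iio jbkw mxm xfmb elgou bkjjt wunkn
Hunk 5: at line 3 remove [iio,jbkw] add [pmu] -> 9 lines: yyaki uymfn lmjgw pmu mxm xfmb elgou bkjjt wunkn
Final line 2: uymfn

Answer: uymfn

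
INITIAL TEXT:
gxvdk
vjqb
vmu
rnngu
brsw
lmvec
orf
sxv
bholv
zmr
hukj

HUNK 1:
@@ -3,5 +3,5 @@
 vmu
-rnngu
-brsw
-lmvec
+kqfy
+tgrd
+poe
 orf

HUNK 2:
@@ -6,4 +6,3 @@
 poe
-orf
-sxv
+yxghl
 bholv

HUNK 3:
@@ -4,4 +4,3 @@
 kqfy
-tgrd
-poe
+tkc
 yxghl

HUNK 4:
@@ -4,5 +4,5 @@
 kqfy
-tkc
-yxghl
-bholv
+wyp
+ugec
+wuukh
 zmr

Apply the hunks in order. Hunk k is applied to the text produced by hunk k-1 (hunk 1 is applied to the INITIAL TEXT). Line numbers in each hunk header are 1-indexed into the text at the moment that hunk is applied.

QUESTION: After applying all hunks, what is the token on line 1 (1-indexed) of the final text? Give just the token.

Answer: gxvdk

Derivation:
Hunk 1: at line 3 remove [rnngu,brsw,lmvec] add [kqfy,tgrd,poe] -> 11 lines: gxvdk vjqb vmu kqfy tgrd poe orf sxv bholv zmr hukj
Hunk 2: at line 6 remove [orf,sxv] add [yxghl] -> 10 lines: gxvdk vjqb vmu kqfy tgrd poe yxghl bholv zmr hukj
Hunk 3: at line 4 remove [tgrd,poe] add [tkc] -> 9 lines: gxvdk vjqb vmu kqfy tkc yxghl bholv zmr hukj
Hunk 4: at line 4 remove [tkc,yxghl,bholv] add [wyp,ugec,wuukh] -> 9 lines: gxvdk vjqb vmu kqfy wyp ugec wuukh zmr hukj
Final line 1: gxvdk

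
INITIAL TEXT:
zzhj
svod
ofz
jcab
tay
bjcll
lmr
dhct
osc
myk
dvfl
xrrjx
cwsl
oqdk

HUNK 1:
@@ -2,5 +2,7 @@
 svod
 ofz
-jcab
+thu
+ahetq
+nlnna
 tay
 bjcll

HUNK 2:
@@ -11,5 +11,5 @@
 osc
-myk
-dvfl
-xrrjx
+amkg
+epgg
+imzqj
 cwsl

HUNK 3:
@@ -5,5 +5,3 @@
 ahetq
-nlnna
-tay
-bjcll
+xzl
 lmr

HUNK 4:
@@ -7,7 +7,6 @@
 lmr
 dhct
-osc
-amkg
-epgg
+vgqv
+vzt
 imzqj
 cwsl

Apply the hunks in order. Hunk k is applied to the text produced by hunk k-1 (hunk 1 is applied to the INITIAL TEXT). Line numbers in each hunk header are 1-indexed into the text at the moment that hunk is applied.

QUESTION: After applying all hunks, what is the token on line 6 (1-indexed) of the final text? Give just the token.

Hunk 1: at line 2 remove [jcab] add [thu,ahetq,nlnna] -> 16 lines: zzhj svod ofz thu ahetq nlnna tay bjcll lmr dhct osc myk dvfl xrrjx cwsl oqdk
Hunk 2: at line 11 remove [myk,dvfl,xrrjx] add [amkg,epgg,imzqj] -> 16 lines: zzhj svod ofz thu ahetq nlnna tay bjcll lmr dhct osc amkg epgg imzqj cwsl oqdk
Hunk 3: at line 5 remove [nlnna,tay,bjcll] add [xzl] -> 14 lines: zzhj svod ofz thu ahetq xzl lmr dhct osc amkg epgg imzqj cwsl oqdk
Hunk 4: at line 7 remove [osc,amkg,epgg] add [vgqv,vzt] -> 13 lines: zzhj svod ofz thu ahetq xzl lmr dhct vgqv vzt imzqj cwsl oqdk
Final line 6: xzl

Answer: xzl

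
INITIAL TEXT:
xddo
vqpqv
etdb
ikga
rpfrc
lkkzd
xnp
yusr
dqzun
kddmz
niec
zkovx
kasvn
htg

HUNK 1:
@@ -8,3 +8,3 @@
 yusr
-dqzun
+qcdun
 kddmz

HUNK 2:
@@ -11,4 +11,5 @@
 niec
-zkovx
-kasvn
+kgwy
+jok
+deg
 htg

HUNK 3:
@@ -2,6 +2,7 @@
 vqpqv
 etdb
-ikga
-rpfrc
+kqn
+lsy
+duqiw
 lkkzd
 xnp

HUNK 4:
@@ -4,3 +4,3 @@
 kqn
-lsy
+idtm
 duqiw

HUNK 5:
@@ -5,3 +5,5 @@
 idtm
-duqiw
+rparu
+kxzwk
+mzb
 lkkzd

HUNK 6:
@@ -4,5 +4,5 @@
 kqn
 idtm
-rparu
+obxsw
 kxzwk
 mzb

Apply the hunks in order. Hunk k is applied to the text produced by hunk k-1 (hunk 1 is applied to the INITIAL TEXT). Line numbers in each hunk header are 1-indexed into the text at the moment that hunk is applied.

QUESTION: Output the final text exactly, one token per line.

Hunk 1: at line 8 remove [dqzun] add [qcdun] -> 14 lines: xddo vqpqv etdb ikga rpfrc lkkzd xnp yusr qcdun kddmz niec zkovx kasvn htg
Hunk 2: at line 11 remove [zkovx,kasvn] add [kgwy,jok,deg] -> 15 lines: xddo vqpqv etdb ikga rpfrc lkkzd xnp yusr qcdun kddmz niec kgwy jok deg htg
Hunk 3: at line 2 remove [ikga,rpfrc] add [kqn,lsy,duqiw] -> 16 lines: xddo vqpqv etdb kqn lsy duqiw lkkzd xnp yusr qcdun kddmz niec kgwy jok deg htg
Hunk 4: at line 4 remove [lsy] add [idtm] -> 16 lines: xddo vqpqv etdb kqn idtm duqiw lkkzd xnp yusr qcdun kddmz niec kgwy jok deg htg
Hunk 5: at line 5 remove [duqiw] add [rparu,kxzwk,mzb] -> 18 lines: xddo vqpqv etdb kqn idtm rparu kxzwk mzb lkkzd xnp yusr qcdun kddmz niec kgwy jok deg htg
Hunk 6: at line 4 remove [rparu] add [obxsw] -> 18 lines: xddo vqpqv etdb kqn idtm obxsw kxzwk mzb lkkzd xnp yusr qcdun kddmz niec kgwy jok deg htg

Answer: xddo
vqpqv
etdb
kqn
idtm
obxsw
kxzwk
mzb
lkkzd
xnp
yusr
qcdun
kddmz
niec
kgwy
jok
deg
htg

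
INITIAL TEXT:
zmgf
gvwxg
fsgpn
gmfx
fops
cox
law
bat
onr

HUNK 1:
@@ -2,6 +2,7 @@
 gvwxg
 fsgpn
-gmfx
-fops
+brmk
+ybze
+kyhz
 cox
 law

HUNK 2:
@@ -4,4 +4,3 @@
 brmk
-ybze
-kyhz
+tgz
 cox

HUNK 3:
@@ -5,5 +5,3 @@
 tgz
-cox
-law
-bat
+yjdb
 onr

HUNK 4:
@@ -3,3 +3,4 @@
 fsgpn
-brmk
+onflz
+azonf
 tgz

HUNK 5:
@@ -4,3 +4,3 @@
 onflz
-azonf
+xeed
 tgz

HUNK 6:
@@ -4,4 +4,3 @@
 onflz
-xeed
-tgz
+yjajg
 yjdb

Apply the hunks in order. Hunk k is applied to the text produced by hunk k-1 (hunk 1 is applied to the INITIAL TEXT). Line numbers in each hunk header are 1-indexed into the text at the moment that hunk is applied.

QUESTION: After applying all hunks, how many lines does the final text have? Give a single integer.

Answer: 7

Derivation:
Hunk 1: at line 2 remove [gmfx,fops] add [brmk,ybze,kyhz] -> 10 lines: zmgf gvwxg fsgpn brmk ybze kyhz cox law bat onr
Hunk 2: at line 4 remove [ybze,kyhz] add [tgz] -> 9 lines: zmgf gvwxg fsgpn brmk tgz cox law bat onr
Hunk 3: at line 5 remove [cox,law,bat] add [yjdb] -> 7 lines: zmgf gvwxg fsgpn brmk tgz yjdb onr
Hunk 4: at line 3 remove [brmk] add [onflz,azonf] -> 8 lines: zmgf gvwxg fsgpn onflz azonf tgz yjdb onr
Hunk 5: at line 4 remove [azonf] add [xeed] -> 8 lines: zmgf gvwxg fsgpn onflz xeed tgz yjdb onr
Hunk 6: at line 4 remove [xeed,tgz] add [yjajg] -> 7 lines: zmgf gvwxg fsgpn onflz yjajg yjdb onr
Final line count: 7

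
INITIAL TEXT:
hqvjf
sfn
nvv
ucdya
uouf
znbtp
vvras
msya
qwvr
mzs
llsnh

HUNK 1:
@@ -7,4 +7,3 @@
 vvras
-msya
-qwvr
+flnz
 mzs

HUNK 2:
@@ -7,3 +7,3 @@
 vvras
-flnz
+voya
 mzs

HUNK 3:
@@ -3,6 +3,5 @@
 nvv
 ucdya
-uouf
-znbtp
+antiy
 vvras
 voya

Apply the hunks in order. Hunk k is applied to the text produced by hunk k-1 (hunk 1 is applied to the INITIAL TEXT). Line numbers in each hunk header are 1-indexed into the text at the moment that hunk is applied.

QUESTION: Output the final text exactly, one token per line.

Answer: hqvjf
sfn
nvv
ucdya
antiy
vvras
voya
mzs
llsnh

Derivation:
Hunk 1: at line 7 remove [msya,qwvr] add [flnz] -> 10 lines: hqvjf sfn nvv ucdya uouf znbtp vvras flnz mzs llsnh
Hunk 2: at line 7 remove [flnz] add [voya] -> 10 lines: hqvjf sfn nvv ucdya uouf znbtp vvras voya mzs llsnh
Hunk 3: at line 3 remove [uouf,znbtp] add [antiy] -> 9 lines: hqvjf sfn nvv ucdya antiy vvras voya mzs llsnh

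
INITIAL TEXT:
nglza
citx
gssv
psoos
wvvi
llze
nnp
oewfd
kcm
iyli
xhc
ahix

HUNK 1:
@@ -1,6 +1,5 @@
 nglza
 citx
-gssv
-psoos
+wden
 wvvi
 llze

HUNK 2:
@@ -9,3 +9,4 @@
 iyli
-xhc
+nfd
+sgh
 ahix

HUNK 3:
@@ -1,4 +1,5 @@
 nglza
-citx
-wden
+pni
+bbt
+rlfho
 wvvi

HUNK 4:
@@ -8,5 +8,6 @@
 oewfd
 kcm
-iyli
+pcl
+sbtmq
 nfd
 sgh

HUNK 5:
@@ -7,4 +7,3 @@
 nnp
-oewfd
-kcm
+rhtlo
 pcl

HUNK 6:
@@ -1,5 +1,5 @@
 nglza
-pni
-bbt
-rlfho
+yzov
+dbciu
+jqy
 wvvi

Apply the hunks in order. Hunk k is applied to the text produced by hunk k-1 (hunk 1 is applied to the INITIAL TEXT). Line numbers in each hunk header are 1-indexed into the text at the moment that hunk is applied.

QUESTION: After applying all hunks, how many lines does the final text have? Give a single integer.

Hunk 1: at line 1 remove [gssv,psoos] add [wden] -> 11 lines: nglza citx wden wvvi llze nnp oewfd kcm iyli xhc ahix
Hunk 2: at line 9 remove [xhc] add [nfd,sgh] -> 12 lines: nglza citx wden wvvi llze nnp oewfd kcm iyli nfd sgh ahix
Hunk 3: at line 1 remove [citx,wden] add [pni,bbt,rlfho] -> 13 lines: nglza pni bbt rlfho wvvi llze nnp oewfd kcm iyli nfd sgh ahix
Hunk 4: at line 8 remove [iyli] add [pcl,sbtmq] -> 14 lines: nglza pni bbt rlfho wvvi llze nnp oewfd kcm pcl sbtmq nfd sgh ahix
Hunk 5: at line 7 remove [oewfd,kcm] add [rhtlo] -> 13 lines: nglza pni bbt rlfho wvvi llze nnp rhtlo pcl sbtmq nfd sgh ahix
Hunk 6: at line 1 remove [pni,bbt,rlfho] add [yzov,dbciu,jqy] -> 13 lines: nglza yzov dbciu jqy wvvi llze nnp rhtlo pcl sbtmq nfd sgh ahix
Final line count: 13

Answer: 13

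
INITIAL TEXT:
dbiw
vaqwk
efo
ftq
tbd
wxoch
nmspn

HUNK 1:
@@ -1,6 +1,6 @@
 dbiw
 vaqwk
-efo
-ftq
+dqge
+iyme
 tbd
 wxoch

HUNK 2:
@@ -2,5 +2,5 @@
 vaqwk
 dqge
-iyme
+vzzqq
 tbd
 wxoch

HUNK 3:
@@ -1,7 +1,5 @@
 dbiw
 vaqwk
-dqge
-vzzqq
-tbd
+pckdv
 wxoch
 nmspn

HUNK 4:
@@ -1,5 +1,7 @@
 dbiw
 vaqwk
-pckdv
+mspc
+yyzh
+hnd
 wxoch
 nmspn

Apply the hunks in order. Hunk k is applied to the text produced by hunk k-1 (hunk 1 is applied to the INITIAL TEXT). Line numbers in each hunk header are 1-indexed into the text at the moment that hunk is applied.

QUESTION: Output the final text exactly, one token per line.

Hunk 1: at line 1 remove [efo,ftq] add [dqge,iyme] -> 7 lines: dbiw vaqwk dqge iyme tbd wxoch nmspn
Hunk 2: at line 2 remove [iyme] add [vzzqq] -> 7 lines: dbiw vaqwk dqge vzzqq tbd wxoch nmspn
Hunk 3: at line 1 remove [dqge,vzzqq,tbd] add [pckdv] -> 5 lines: dbiw vaqwk pckdv wxoch nmspn
Hunk 4: at line 1 remove [pckdv] add [mspc,yyzh,hnd] -> 7 lines: dbiw vaqwk mspc yyzh hnd wxoch nmspn

Answer: dbiw
vaqwk
mspc
yyzh
hnd
wxoch
nmspn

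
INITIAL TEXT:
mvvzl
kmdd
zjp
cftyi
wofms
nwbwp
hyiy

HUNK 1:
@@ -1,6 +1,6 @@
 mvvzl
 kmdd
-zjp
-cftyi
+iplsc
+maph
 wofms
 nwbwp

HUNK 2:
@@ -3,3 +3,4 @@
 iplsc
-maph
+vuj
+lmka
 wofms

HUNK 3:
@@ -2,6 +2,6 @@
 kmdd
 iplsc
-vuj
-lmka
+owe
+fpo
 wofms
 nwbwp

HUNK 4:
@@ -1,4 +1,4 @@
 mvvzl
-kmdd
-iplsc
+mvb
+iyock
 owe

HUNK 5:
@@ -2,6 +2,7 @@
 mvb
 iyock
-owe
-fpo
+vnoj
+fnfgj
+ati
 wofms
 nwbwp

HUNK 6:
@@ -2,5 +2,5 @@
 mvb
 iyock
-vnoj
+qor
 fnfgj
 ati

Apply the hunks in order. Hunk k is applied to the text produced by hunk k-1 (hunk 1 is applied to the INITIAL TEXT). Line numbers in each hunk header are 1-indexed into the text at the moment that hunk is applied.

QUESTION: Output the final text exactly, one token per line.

Hunk 1: at line 1 remove [zjp,cftyi] add [iplsc,maph] -> 7 lines: mvvzl kmdd iplsc maph wofms nwbwp hyiy
Hunk 2: at line 3 remove [maph] add [vuj,lmka] -> 8 lines: mvvzl kmdd iplsc vuj lmka wofms nwbwp hyiy
Hunk 3: at line 2 remove [vuj,lmka] add [owe,fpo] -> 8 lines: mvvzl kmdd iplsc owe fpo wofms nwbwp hyiy
Hunk 4: at line 1 remove [kmdd,iplsc] add [mvb,iyock] -> 8 lines: mvvzl mvb iyock owe fpo wofms nwbwp hyiy
Hunk 5: at line 2 remove [owe,fpo] add [vnoj,fnfgj,ati] -> 9 lines: mvvzl mvb iyock vnoj fnfgj ati wofms nwbwp hyiy
Hunk 6: at line 2 remove [vnoj] add [qor] -> 9 lines: mvvzl mvb iyock qor fnfgj ati wofms nwbwp hyiy

Answer: mvvzl
mvb
iyock
qor
fnfgj
ati
wofms
nwbwp
hyiy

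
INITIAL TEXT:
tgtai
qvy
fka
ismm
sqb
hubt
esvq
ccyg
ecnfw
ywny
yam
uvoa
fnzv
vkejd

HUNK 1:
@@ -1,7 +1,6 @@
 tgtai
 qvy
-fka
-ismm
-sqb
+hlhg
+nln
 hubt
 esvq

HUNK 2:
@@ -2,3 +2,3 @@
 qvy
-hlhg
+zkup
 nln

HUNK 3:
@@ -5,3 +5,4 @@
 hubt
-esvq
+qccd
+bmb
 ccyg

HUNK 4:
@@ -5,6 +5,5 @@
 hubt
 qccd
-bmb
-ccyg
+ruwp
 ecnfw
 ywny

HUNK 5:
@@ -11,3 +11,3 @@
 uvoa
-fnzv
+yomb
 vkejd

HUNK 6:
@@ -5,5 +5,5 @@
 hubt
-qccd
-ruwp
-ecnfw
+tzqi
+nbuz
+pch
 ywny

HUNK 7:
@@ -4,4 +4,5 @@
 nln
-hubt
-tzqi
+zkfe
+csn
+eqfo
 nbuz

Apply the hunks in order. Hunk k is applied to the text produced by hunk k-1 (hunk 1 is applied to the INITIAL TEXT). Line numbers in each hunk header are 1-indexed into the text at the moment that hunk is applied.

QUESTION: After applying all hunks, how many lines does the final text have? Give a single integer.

Answer: 14

Derivation:
Hunk 1: at line 1 remove [fka,ismm,sqb] add [hlhg,nln] -> 13 lines: tgtai qvy hlhg nln hubt esvq ccyg ecnfw ywny yam uvoa fnzv vkejd
Hunk 2: at line 2 remove [hlhg] add [zkup] -> 13 lines: tgtai qvy zkup nln hubt esvq ccyg ecnfw ywny yam uvoa fnzv vkejd
Hunk 3: at line 5 remove [esvq] add [qccd,bmb] -> 14 lines: tgtai qvy zkup nln hubt qccd bmb ccyg ecnfw ywny yam uvoa fnzv vkejd
Hunk 4: at line 5 remove [bmb,ccyg] add [ruwp] -> 13 lines: tgtai qvy zkup nln hubt qccd ruwp ecnfw ywny yam uvoa fnzv vkejd
Hunk 5: at line 11 remove [fnzv] add [yomb] -> 13 lines: tgtai qvy zkup nln hubt qccd ruwp ecnfw ywny yam uvoa yomb vkejd
Hunk 6: at line 5 remove [qccd,ruwp,ecnfw] add [tzqi,nbuz,pch] -> 13 lines: tgtai qvy zkup nln hubt tzqi nbuz pch ywny yam uvoa yomb vkejd
Hunk 7: at line 4 remove [hubt,tzqi] add [zkfe,csn,eqfo] -> 14 lines: tgtai qvy zkup nln zkfe csn eqfo nbuz pch ywny yam uvoa yomb vkejd
Final line count: 14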